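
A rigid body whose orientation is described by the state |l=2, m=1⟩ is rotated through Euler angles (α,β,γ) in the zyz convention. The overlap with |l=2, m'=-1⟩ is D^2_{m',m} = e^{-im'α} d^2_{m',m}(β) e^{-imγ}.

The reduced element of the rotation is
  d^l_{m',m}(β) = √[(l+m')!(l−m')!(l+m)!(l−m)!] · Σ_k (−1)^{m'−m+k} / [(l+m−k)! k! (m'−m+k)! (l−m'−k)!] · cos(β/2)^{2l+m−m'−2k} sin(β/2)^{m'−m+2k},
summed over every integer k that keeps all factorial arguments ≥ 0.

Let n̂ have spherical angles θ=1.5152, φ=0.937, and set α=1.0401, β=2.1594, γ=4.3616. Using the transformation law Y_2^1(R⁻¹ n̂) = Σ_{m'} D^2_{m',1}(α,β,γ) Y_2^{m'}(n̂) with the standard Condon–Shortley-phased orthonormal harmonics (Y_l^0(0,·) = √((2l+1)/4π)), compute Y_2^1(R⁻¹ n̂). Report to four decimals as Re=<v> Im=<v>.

Re=-0.1854 Im=0.3231

Need the full column D^2_{m',1} for m'=−2..2 at α=1.0401, β=2.1594, γ=4.3616.
cos(β/2)=0.471593, sin(β/2)=0.881816
d^2_{-2,1}: single k=3 term ⇒ +0.646743;  D = -0.421865-0.490211i
d^2_{-1,1}: k∈[2..3] ⇒ +0.518815 -0.604662 = -0.085847;  D = +0.084462-0.015361i
d^2_{0,1}: k∈[1..2] ⇒ +0.226546 -0.792095 = -0.565550;  D = +0.194345-0.531109i
d^2_{1,1}: k∈[0..1] ⇒ +0.049462 -0.518815 = -0.469353;  D = -0.298511-0.362192i
d^2_{2,1}: single k=0 term ⇒ -0.184974;  D = -0.182652+0.029217i
Y_2^{m'}(θ=1.5152,φ=0.937) and Σ D·Y over m':
  (-0.4219-0.4902i)·(-0.1150-0.3675i)  (+0.0845-0.0154i)·(+0.0254-0.0345i)  (+0.1943-0.5311i)·(-0.3125+0.0000i)  (-0.2985-0.3622i)·(-0.0254-0.0345i)  (-0.1827+0.0292i)·(-0.1150+0.3675i)
Y_2^1(R⁻¹ n̂) = -0.185438+0.323071i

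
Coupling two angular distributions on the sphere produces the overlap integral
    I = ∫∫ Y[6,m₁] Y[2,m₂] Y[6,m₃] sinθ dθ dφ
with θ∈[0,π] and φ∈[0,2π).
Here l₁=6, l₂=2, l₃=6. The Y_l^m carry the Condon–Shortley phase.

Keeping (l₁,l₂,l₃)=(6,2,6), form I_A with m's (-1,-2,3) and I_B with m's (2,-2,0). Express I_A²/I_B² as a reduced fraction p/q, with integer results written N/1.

l's match ⇒ only the (l;m) 3-j factors differ between A and B.
A: triangle coeff Δ(6,2,6) = 1/90090; Σ_t [0,0]: t=0:+1/120960 = 1/120960; (3j)²=24/1001 [(6 2 6; -1 -2 3)], sign=-1
B: triangle coeff Δ(6,2,6) = 1/90090; Σ_t [0,0]: t=0:+1/69120 = 1/69120; (3j)²=4/143 [(6 2 6; 2 -2 0)], sign=+1
I_A²/I_B² = (24/1001)/(4/143) = 6/7

6/7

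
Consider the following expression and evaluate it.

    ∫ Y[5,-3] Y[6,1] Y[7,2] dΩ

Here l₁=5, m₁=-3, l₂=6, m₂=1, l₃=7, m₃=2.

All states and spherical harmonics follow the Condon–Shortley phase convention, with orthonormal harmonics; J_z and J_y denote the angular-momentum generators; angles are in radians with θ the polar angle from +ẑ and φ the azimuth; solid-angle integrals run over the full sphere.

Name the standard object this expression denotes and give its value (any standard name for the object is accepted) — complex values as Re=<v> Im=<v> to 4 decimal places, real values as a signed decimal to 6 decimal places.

Gaunt coefficient, -0.099396

This is a Gaunt coefficient — the integral of a triple product of spherical harmonics over the sphere.
m-sum 0 ✓  L=18 even ✓  1≤7≤11 ✓
Π(2lᵢ+1) = 11×13×15 = 2145
triangle coeff Δ(5,6,7) = 1/174594420
Σ_t [0,4]: t=0:+1/4147200 t=1:−1/207360 t=2:+1/82944 t=3:−1/207360 t=4:+1/4147200 = 1/345600
(3j)²=420/46189 [(5 6 7; 0 0 0)], sign=-1
Σ_t [2,4]: t=2:+1/2073600 t=3:−1/414720 t=4:+1/829440 = -1/1382400
(3j)²=294/46189 [(5 6 7; -3 1 2)], sign=+1
⇒ 4πI² = 1852200/14919047
I = (-1)√(1852200/14919047/(4π)) = -0.09939590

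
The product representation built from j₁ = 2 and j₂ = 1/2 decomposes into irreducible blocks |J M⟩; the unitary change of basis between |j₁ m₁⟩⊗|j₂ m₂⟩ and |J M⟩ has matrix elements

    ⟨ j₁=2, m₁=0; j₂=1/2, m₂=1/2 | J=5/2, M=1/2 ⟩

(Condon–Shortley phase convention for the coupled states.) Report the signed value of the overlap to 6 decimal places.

√[6·0!4!1!/6! · 2!2!1!0!3!2!] = √(48/5)
  +(−1)^0/∏(0,0,2,1,2,0)! = 1/4  (running 1/4)
⟨..|..⟩ = √(48/5)·(1/4) = +0.774597

+0.774597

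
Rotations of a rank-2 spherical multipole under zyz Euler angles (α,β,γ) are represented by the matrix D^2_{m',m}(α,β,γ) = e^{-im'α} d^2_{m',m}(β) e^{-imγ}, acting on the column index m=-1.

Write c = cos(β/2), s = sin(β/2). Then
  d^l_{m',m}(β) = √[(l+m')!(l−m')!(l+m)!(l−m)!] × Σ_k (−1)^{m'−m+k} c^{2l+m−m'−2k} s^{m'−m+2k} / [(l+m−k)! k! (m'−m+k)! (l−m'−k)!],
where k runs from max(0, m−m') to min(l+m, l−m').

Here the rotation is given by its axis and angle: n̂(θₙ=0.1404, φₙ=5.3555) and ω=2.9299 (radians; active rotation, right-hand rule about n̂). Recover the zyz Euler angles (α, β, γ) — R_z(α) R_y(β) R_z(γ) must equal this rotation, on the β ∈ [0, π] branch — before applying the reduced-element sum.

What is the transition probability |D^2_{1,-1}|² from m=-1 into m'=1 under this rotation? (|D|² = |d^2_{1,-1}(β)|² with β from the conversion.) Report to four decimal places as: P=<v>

Axis–angle → zyz. n̂ = (sinθₙcosφₙ, sinθₙsinφₙ, cosθₙ) = (+0.083920, -0.111984, +0.990160), ω = 2.9299.
R = I cosω + sinω [n̂]ₓ + (1−cosω) n̂n̂ᵀ gives
  R = [-0.963749, -0.226633, +0.140804; +0.189462, -0.952876, -0.236922; +0.187863, -0.201656, +0.961271]
β = atan2(√(R₁₃²+R₂₃²), R₃₃) = 0.279218; α = atan2(R₂₃, R₁₃) mod 2π = 5.248610; γ = atan2(R₃₂, −R₃₁) mod 2π = 3.962388
D^2_{1,-1}(5.2486,0.2792,3.9624) = e^{-i·1·5.2486}·d^2_{1,-1}(0.2792)·e^{-i·-1·3.9624}. Compute d first:
With c≡cos(β/2)=0.990270 and s≡sin(β/2)=0.139156, N=[6·1·1·6]^{1/2}=6.000000
k: max(0,(-1)−(1))=0 … min(2+(-1),2−(1))=1
  k=0: (−1)^2·6.0000/(2)·0.9903^2·0.1392^2 = +0.056968
  k=1: (−1)^3·6.0000/(6)·0.9903^0·0.1392^4 = -0.000375
d^2_{1,-1}(0.2792) = +0.056968 -0.000375 = +0.056593
|D^2_{1,-1}|² = |d^2_{1,-1}(β)|² = (+0.056593)² = 0.003203 (the z-rotation phases have unit modulus)

P=0.0032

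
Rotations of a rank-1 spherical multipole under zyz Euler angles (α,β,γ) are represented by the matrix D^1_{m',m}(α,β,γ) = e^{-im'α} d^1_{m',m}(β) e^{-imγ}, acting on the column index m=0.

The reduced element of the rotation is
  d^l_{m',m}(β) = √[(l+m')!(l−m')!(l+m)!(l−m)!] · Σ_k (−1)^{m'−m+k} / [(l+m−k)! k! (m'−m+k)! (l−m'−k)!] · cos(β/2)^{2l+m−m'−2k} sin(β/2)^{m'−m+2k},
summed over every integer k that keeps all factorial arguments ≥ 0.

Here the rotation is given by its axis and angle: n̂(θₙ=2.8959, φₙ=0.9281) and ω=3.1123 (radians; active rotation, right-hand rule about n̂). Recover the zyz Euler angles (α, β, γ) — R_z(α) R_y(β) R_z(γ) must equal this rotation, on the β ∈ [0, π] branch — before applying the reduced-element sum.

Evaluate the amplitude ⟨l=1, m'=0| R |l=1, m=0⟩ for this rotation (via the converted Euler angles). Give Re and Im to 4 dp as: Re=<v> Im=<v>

Axis–angle → zyz. n̂ = (sinθₙcosφₙ, sinθₙsinφₙ, cosθₙ) = (+0.145780, +0.194700, -0.969969), ω = 3.1123.
R = I cosω + sinω [n̂]ₓ + (1−cosω) n̂n̂ᵀ gives
  R = [-0.957076, +0.085164, -0.277042; +0.028346, -0.923771, -0.381895; -0.288447, -0.373355, +0.881705]
β = atan2(√(R₁₃²+R₂₃²), R₃₃) = 0.491332; α = atan2(R₂₃, R₁₃) mod 2π = 4.084792; γ = atan2(R₃₂, −R₃₁) mod 2π = 5.370185
First d^1_{0,0}(β=0.4913), then the phase factors e^{-i(0)α} and e^{-i(0)γ}:
c=cos(0.491332/2)=0.969976, s=sin(0.491332/2)=0.243202; N=√[1·1·1·1]=1.000000
Admissible k: 0..1 (factorial args all ≥0)
  k=0: (−1)^0·1.0000/(1)·0.9700^2·0.2432^0 = +0.940853
  k=1: (−1)^1·1.0000/(1)·0.9700^0·0.2432^2 = -0.059147
d^1_{0,0}(0.4913) = +0.940853 -0.059147 = +0.881705
D = (+1.000000+0.000000i)·(+0.881705)·(+1.000000+0.000000i) = +0.881705+0.000000i

Re=0.8817 Im=0.0000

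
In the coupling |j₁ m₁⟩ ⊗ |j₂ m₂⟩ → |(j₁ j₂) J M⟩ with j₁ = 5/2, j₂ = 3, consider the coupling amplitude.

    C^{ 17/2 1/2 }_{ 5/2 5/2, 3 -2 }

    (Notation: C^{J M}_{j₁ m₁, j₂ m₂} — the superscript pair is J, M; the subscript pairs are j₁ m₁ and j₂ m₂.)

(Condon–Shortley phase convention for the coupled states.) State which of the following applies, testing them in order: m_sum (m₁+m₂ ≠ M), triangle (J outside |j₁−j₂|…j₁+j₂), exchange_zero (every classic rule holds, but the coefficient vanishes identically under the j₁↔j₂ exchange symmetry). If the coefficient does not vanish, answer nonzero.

m-sum: m₁+m₂ = 5/2+(-2) = 1/2, M = 1/2  ✓
triangle: need |j₁−j₂| ≤ J ≤ j₁+j₂, i.e. J ∈ [1/2, 11/2]; J = 17/2 is outside ✗ ⇒ coefficient is 0

triangle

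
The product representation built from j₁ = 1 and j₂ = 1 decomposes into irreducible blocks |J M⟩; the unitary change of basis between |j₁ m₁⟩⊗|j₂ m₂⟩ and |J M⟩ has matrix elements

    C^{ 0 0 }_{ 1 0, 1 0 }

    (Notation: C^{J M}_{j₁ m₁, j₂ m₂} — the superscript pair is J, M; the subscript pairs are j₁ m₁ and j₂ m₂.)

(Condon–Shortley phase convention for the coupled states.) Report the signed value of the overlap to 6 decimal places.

√[1·2!0!0!/3! · 1!1!1!1!0!0!] = √(1/3)
  +(−1)^1/∏(1,1,0,0,0,0)! = -1  (running -1)
⟨..|..⟩ = √(1/3)·(-1) = -0.577350

-0.577350  (= −√(1/3))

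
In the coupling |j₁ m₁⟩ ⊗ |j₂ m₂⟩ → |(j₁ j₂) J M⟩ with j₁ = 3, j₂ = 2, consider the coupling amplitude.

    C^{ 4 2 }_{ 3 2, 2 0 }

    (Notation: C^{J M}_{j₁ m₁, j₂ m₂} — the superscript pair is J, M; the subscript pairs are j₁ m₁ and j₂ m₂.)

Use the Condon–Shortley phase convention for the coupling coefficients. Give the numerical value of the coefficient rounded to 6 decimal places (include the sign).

√[9·1!5!3!/10! · 5!1!2!2!6!2!] = √(8640/7)
  +(−1)^0/∏(0,1,1,2,4,1)! = 1/48  (running 1/48)
  +(−1)^1/∏(1,0,0,1,5,2)! = -1/240  (running 1/60)
⟨..|..⟩ = √(8640/7)·(1/60) = +0.585540

+0.585540  (= +√(12/35))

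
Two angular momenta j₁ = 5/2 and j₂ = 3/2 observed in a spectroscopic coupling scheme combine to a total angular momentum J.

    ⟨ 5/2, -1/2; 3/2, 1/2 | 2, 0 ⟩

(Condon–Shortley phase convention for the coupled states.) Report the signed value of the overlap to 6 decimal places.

−√(1/14) = -0.267261

√[5·2!3!1!/7! · 2!3!2!1!2!2!] = √(8/7)
  +(−1)^1/∏(1,1,2,1,1,0)! = -1/2  (running -1/2)
  +(−1)^2/∏(2,0,1,0,2,1)! = 1/4  (running -1/4)
⟨..|..⟩ = √(8/7)·(-1/4) = -0.267261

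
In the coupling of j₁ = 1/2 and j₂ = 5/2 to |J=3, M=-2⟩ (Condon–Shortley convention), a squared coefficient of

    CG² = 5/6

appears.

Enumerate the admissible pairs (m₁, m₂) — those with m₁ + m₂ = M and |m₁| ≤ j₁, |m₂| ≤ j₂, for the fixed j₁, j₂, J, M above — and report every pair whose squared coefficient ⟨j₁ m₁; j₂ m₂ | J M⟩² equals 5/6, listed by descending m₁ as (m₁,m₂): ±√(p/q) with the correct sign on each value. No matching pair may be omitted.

(-1/2,-3/2): +√(5/6)

Admissible pairs with m₁+m₂ = M = -2: (-1/2,-3/2), (1/2,-5/2)
  (m₁,m₂)=(1/2,-5/2): CG² = 1/6, CG = +√(1/6)
  (m₁,m₂)=(-1/2,-3/2): CG² = 5/6, CG = +√(5/6)   ← matches the target
Pairs with CG² = 5/6: (-1/2,-3/2): +√(5/6)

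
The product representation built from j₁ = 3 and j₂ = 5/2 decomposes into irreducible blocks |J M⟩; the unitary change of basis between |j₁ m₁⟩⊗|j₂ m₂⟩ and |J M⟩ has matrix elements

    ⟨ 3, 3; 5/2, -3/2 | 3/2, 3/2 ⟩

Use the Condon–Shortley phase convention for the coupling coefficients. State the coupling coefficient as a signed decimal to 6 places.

j₁+j₂−J=4  J+j₁−j₂=2  J−j₁+j₂=1  j₁+j₂+J+1=8
(j₁±m₁, j₂±m₂, J±M) = (6,0,1,4,3,0)
P² = 3456/7
sum k=0..0:
  [0] +1/48 = 1/48
S = 1/48
C² = P²·S² = 3/14 ; C = +0.462910

+√(3/14) = +0.462910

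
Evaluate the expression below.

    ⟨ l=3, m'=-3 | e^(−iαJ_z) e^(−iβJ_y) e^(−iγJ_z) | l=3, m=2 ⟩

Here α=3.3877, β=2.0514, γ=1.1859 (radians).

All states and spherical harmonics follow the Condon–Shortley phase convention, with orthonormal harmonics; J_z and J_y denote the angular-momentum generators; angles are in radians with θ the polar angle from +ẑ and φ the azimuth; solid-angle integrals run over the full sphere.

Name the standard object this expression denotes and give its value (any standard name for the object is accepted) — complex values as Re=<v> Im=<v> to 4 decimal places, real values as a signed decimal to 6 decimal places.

This is a Wigner D-matrix element — the rotation-matrix element ⟨l m'| R(α,β,γ) |l m⟩ in the angular-momentum basis.
First d^3_{-3,2}(β=2.0514), then the phase factors e^{-i(-3)α} and e^{-i(2)γ}:
c=cos(2.051400/2)=0.518500, s=sin(2.051400/2)=0.855077; N=√[1·720·120·1]=293.938769
k: max(0,(2)−(-3))=5 … min(3+(2),3−(-3))=5
  k=5: (−1)^0·293.9388/(120)·0.5185^1·0.8551^5 = +0.580566
d^3_{-3,2}(2.0514) = +0.580566
Phases: e^{-i·(-3)·3.3877}=-0.739599-0.673048i, e^{-i·(2)·1.1859}=-0.718055-0.695986i ⇒ D=+0.036367+0.579426i

Wigner D-matrix element, Re=0.0364 Im=0.5794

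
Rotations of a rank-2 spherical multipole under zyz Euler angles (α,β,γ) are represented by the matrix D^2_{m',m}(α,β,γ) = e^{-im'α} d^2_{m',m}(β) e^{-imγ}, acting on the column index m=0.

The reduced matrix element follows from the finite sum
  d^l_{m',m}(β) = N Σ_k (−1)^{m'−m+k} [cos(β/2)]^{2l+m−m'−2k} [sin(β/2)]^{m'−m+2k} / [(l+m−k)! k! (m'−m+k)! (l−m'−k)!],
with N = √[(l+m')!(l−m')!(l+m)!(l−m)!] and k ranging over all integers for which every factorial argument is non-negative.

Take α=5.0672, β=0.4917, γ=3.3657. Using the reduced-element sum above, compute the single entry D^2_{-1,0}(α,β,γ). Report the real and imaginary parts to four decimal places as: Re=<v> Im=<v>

First d^2_{-1,0}(β=0.4917), then the phase factors e^{-i(-1)α} and e^{-i(0)γ}:
With c≡cos(β/2)=0.969931 and s≡sin(β/2)=0.243381, N=[1·6·2·2]^{1/2}=4.898979
The bounds max(0,m−m')=1 and min(l+m,l−m')=2 give 2 terms
  k=1: (−1)^0·4.8990/(2)·0.9699^3·0.2434^1 = +0.543982
  k=2: (−1)^1·4.8990/(2)·0.9699^1·0.2434^3 = -0.034251
d^2_{-1,0}(0.4917) = +0.543982 -0.034251 = +0.509731
D = (+0.347413-0.937712i)·(+0.509731)·(+1.000000+0.000000i) = +0.177087-0.477981i

Re=0.1771 Im=-0.4780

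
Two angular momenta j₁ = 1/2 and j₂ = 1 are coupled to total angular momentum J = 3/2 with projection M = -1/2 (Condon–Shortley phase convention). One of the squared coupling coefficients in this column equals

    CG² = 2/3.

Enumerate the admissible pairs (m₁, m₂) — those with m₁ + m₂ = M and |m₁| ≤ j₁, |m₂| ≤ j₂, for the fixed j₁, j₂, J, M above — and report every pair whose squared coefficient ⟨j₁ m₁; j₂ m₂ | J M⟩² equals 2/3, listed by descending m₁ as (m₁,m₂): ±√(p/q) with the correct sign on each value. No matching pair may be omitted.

(-1/2,0): +√(2/3)

Admissible pairs with m₁+m₂ = M = -1/2: (-1/2,0), (1/2,-1)
  (m₁,m₂)=(1/2,-1): CG² = 1/3, CG = +√(1/3)
  (m₁,m₂)=(-1/2,0): CG² = 2/3, CG = +√(2/3)   ← matches the target
Pairs with CG² = 2/3: (-1/2,0): +√(2/3)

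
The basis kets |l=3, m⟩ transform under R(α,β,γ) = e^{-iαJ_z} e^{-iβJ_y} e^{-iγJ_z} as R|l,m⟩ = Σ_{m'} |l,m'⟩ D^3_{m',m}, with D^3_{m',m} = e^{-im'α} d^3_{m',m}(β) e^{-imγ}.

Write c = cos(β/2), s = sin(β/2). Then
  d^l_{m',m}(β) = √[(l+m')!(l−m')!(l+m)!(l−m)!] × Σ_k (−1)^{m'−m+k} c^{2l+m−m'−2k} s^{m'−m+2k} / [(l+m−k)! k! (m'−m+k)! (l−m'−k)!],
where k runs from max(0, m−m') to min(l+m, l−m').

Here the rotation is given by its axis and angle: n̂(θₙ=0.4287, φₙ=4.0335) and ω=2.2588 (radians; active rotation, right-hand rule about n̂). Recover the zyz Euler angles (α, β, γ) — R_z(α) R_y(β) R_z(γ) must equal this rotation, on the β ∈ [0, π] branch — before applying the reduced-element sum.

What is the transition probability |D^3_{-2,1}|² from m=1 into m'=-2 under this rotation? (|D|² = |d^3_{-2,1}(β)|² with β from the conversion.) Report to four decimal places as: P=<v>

P=0.0601

Axis–angle → zyz. n̂ = (sinθₙcosφₙ, sinθₙsinφₙ, cosθₙ) = (-0.261023, -0.323518, +0.909507), ω = 2.2588.
R = I cosω + sinω [n̂]ₓ + (1−cosω) n̂n̂ᵀ gives
  R = [-0.523599, -0.564539, -0.638075; +0.840676, -0.463871, -0.279441; -0.138229, -0.682729, +0.717477]
β = atan2(√(R₁₃²+R₂₃²), R₃₃) = 0.770622; α = atan2(R₂₃, R₁₃) mod 2π = 3.554376; γ = atan2(R₃₂, −R₃₁) mod 2π = 4.912154
First d^3_{-2,1}(β=0.7706), then the phase factors e^{-i(-2)α} and e^{-i(1)γ}:
Half-angle: c=0.926682, s=0.375848. N=√(1·120·24·2)=75.894664
k: max(0,(1)−(-2))=3 … min(3+(1),3−(-2))=4
  k=3: (−1)^0·75.8947/(12)·0.9267^3·0.3758^3 = +0.267212
  k=4: (−1)^1·75.8947/(24)·0.9267^1·0.3758^5 = -0.021978
d^3_{-2,1}(0.7706) = +0.267212 -0.021978 = +0.245234
|D^3_{-2,1}|² = |d^3_{-2,1}(β)|² = (+0.245234)² = 0.060140 (the z-rotation phases have unit modulus)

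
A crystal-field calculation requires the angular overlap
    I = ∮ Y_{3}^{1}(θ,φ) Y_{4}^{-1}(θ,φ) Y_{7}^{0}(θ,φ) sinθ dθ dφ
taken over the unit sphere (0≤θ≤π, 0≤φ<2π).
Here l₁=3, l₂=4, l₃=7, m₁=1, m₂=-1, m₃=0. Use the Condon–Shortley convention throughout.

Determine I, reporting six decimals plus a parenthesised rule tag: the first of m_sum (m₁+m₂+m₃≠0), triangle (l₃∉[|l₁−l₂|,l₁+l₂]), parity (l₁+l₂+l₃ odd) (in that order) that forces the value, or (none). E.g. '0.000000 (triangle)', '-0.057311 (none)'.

0.182674 (none)

Checks pass: Σm=0; 14 even; l₃=7∈[1,7].
(2·3+1)(2·4+1)(2·7+1) = 945
Δ: 0! 6! 8! / 15! → 1/45045
sum: t=0:+1/20736 = 1/20736
3j²(3 4 7; 0 0 0) = Δ·Π!·Σ² = 35/1287  (sign -1)
sum: t=0:+1/34560 = 1/34560
3j²(3 4 7; 1 -1 0) = Δ·Π!·Σ² = 7/429  (sign -1)
combine: 4πI² = 945·35/1287·7/429 = 8575/20449
take √, sign +1: I = 0.18267373
No selection rule forces the value: the integral is nonzero (none).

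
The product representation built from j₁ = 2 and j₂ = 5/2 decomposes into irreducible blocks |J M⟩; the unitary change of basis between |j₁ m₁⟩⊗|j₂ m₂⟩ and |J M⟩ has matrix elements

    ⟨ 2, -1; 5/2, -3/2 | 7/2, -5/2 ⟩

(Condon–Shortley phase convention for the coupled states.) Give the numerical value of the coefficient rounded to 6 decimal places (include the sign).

j₁+j₂−J=1  J+j₁−j₂=3  J−j₁+j₂=4  j₁+j₂+J+1=9
(j₁±m₁, j₂±m₂, J±M) = (1,3,1,4,1,6)
P² = 2304/7
sum k=0..1:
  [0] +1/36 = 1/36
  [1] −1/48 = -1/48
S = 1/144
C² = P²·S² = 1/63 ; C = +0.125988

+0.125988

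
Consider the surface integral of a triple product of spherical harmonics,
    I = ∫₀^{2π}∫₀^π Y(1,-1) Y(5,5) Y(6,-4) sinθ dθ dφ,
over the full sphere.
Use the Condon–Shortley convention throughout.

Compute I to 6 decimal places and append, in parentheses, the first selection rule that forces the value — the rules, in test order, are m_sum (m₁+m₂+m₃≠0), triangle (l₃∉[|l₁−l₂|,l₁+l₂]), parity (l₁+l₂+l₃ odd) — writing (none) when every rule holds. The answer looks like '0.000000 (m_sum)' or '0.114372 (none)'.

Checks pass: Σm=0; 12 even; l₃=6∈[4,6].
(2·1+1)(2·5+1)(2·6+1) = 429
Δ: 0! 2! 10! / 13! → 1/858
sum: t=0:+1/14400 = 1/14400
3j²(1 5 6; 0 0 0) = Δ·Π!·Σ² = 6/143  (sign +1)
sum: t=0:+1/7257600 = 1/7257600
3j²(1 5 6; -1 5 -4) = Δ·Π!·Σ² = 1/858  (sign +1)
combine: 4πI² = 429·6/143·1/858 = 3/143
take √, sign +1: I = 0.04085899
No selection rule forces the value: the integral is nonzero (none).

0.040859 (none)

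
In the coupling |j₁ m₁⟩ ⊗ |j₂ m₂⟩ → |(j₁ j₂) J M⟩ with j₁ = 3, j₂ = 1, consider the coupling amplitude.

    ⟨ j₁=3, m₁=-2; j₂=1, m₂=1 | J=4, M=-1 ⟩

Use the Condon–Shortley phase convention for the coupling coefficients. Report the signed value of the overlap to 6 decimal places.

+√(3/28) = +0.327327

j₁+j₂−J=0  J+j₁−j₂=6  J−j₁+j₂=2  j₁+j₂+J+1=9
(j₁±m₁, j₂±m₂, J±M) = (1,5,2,0,3,5)
P² = 43200/7
sum k=0..0:
  [0] +1/240 = 1/240
S = 1/240
C² = P²·S² = 3/28 ; C = +0.327327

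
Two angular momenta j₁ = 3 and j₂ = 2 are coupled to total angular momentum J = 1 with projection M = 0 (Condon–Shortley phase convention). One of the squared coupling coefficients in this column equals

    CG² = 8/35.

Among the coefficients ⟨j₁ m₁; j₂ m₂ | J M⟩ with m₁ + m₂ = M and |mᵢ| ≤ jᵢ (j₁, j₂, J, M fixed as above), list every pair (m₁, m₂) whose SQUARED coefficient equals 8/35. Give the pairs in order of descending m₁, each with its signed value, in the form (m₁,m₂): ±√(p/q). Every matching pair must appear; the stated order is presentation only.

Admissible pairs with m₁+m₂ = M = 0: (-2,2), (-1,1), (0,0), (1,-1), (2,-2)
  (m₁,m₂)=(2,-2): CG² = 1/7, CG = +√(1/7)
  (m₁,m₂)=(1,-1): CG² = 8/35, CG = −√(8/35)   ← matches the target
  (m₁,m₂)=(0,0): CG² = 9/35, CG = +√(9/35)
  (m₁,m₂)=(-1,1): CG² = 8/35, CG = −√(8/35)   ← matches the target
  (m₁,m₂)=(-2,2): CG² = 1/7, CG = +√(1/7)
Pairs with CG² = 8/35: (1,-1): −√(8/35); (-1,1): −√(8/35)

(1,-1): −√(8/35); (-1,1): −√(8/35)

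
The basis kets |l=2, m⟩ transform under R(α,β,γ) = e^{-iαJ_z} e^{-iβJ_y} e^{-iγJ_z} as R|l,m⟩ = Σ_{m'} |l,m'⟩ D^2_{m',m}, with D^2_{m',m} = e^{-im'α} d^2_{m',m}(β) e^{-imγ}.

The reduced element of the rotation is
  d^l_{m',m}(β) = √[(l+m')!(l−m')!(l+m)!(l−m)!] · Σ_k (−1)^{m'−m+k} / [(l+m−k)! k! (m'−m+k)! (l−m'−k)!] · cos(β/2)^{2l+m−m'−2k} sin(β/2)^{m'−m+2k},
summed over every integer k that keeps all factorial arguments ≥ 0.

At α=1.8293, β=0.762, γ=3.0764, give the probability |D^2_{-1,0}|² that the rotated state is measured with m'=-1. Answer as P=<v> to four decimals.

P=0.3742

First d^2_{-1,0}(β=0.7620), then the phase factors e^{-i(-1)α} and e^{-i(0)γ}:
With c≡cos(β/2)=0.928293 and s≡sin(β/2)=0.371849, N=[1·6·2·2]^{1/2}=4.898979
Admissible k: 1..2 (factorial args all ≥0)
  k=1: (−1)^0·4.8990/(2)·0.9283^3·0.3718^1 = +0.728614
  k=2: (−1)^1·4.8990/(2)·0.9283^1·0.3718^3 = -0.116912
d^2_{-1,0}(0.7620) = +0.728614 -0.116912 = +0.611702
|D^2_{-1,0}|² = |d^2_{-1,0}(β)|² = (+0.611702)² = 0.374179 (the z-rotation phases have unit modulus)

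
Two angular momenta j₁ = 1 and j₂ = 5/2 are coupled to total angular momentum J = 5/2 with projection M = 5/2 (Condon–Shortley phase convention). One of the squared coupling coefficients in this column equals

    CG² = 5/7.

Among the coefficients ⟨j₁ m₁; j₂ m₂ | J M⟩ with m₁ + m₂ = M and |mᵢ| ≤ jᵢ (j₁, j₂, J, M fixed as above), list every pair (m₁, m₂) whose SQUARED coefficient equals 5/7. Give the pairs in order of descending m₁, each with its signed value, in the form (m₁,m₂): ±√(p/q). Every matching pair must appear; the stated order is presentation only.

Admissible pairs with m₁+m₂ = M = 5/2: (0,5/2), (1,3/2)
  (m₁,m₂)=(1,3/2): CG² = 2/7, CG = +√(2/7)
  (m₁,m₂)=(0,5/2): CG² = 5/7, CG = −√(5/7)   ← matches the target
Pairs with CG² = 5/7: (0,5/2): −√(5/7)

(0,5/2): −√(5/7)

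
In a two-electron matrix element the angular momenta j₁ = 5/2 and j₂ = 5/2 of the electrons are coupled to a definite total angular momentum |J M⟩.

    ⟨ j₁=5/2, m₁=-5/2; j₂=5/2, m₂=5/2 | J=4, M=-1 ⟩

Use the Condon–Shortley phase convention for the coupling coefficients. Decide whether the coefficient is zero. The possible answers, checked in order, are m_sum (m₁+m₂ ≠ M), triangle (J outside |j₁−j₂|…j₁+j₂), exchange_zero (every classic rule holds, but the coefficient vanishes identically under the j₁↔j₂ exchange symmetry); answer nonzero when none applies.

m_sum

m-sum: m₁+m₂ = -5/2+5/2 = 0, M = -1  ✗ ⇒ coefficient is 0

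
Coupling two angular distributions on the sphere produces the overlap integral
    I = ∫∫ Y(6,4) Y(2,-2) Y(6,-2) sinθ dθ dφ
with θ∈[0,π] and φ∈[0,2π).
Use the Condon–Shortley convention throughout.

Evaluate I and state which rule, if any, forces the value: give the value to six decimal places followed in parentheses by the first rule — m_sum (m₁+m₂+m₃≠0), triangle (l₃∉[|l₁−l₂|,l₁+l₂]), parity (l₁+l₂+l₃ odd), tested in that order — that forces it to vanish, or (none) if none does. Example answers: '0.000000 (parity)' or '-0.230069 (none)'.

Rules hold: Σm=0, L=14 even, 4≤6≤8.
N = 13·5·13 = 845
Δ = 2!·10!·2!/15! = 1/90090
Racah Σ t=0..2: t=0:+1/69120 t=1:−1/14400 t=2:+1/69120 = -7/172800
⇒ 3j(6 2 6; 0 0 0)² = 14/715, sgn -1
Racah Σ t=0..0: t=0:+1/322560 = 1/322560
⇒ 3j(6 2 6; 4 -2 -2)² = 18/1001, sgn +1
4πI² = N·(3j₀)²·(3jₘ)² = 36/121
I = -1·√(0.297521/4π) = -0.15386989
No selection rule forces the value: the integral is nonzero (none).

-0.153870 (none)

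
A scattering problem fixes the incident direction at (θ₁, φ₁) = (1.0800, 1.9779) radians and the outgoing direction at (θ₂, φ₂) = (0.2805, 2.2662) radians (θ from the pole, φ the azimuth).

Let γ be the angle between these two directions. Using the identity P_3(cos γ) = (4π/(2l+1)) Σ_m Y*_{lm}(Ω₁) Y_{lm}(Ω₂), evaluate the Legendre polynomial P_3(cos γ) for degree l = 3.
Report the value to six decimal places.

Expand P_3 via completeness: Σ_{m} conj(Y_{3,m}) at Ω₁ times Y_{3,m} at Ω₂ —
  term(m=-3) = +0.001644-0.001928i   from Y*(Ω₁)=+0.268926-0.098009i, Y(Ω₂)=+0.007702-0.004363i
  term(m=-2) = +0.023640-0.015374i   from Y*(Ω₁)=-0.257199-0.272463i, Y(Ω₂)=-0.013473+0.074046i
  term(m=-1) = +0.009793-0.002904i   from Y*(Ω₁)=-0.012499+0.028988i, Y(Ω₂)=-0.207322-0.248450i
  term(m=+0) = -0.192657-0.000000i   from Y*(Ω₁)=-0.332297-0.000000i, Y(Ω₂)=+0.579774+0.000000i
  term(m=+1) = +0.009793+0.002904i   from Y*(Ω₁)=+0.012499+0.028988i, Y(Ω₂)=+0.207322-0.248450i
  term(m=+2) = +0.023640+0.015374i   from Y*(Ω₁)=-0.257199+0.272463i, Y(Ω₂)=-0.013473-0.074046i
  term(m=+3) = +0.001644+0.001928i   from Y*(Ω₁)=-0.268926-0.098009i, Y(Ω₂)=-0.007702-0.004363i
Accumulated sum -0.122503-0.000000i; after 4π/(2l+1) scaling, -0.219917-0.000000i ⇒ P_3 = -0.219917

-0.219917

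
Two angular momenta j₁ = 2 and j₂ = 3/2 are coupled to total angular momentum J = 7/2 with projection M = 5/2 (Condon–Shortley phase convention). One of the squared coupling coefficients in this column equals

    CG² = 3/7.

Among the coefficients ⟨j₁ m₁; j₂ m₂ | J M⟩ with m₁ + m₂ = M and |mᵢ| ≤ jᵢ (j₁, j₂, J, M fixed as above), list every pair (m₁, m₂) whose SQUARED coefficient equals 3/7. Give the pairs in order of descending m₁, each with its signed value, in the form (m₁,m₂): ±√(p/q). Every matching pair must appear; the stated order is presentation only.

(2,1/2): +√(3/7)

Admissible pairs with m₁+m₂ = M = 5/2: (1,3/2), (2,1/2)
  (m₁,m₂)=(2,1/2): CG² = 3/7, CG = +√(3/7)   ← matches the target
  (m₁,m₂)=(1,3/2): CG² = 4/7, CG = +√(4/7)
Pairs with CG² = 3/7: (2,1/2): +√(3/7)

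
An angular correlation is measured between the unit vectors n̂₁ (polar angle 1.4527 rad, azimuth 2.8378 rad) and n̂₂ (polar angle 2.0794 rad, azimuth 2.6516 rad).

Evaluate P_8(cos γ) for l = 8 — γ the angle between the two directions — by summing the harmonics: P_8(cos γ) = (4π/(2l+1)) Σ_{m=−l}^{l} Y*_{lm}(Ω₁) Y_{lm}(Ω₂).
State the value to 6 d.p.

0.008360

Term-by-term m-sum for l=8 (normalisation 4π/17 = 0.739198):
  m=-8: Y*=-0.36923 - 0.31817j  Y=-0.12431 - 0.12257j  product 0.00690 + 0.08481j
  m=-7: Y*=0.12204 + 0.19650j  Y=-0.37324 - 0.11071j  product -0.02379 - 0.08685j
  m=-6: Y*=0.07125 + 0.27677j  Y=-0.41865 + 0.08558j  product -0.05351 - 0.10977j
  m=-5: Y*=0.01338 - 0.25794j  Y=-0.08634 + 0.07149j  product 0.01729 + 0.02323j
  m=-4: Y*=0.07463 - 0.20094j  Y=0.11283 - 0.27513j  product -0.04686 - 0.04320j
  m=-3: Y*=-0.16341 + 0.21080j  Y=-0.02774 - 0.27418j  product 0.06233 + 0.03896j
  m=-2: Y*=-0.14861 + 0.10333j  Y=0.09472 + 0.14123j  product -0.02867 - 0.01120j
  m=-1: Y*=0.25692 - 0.08054j  Y=0.27610 + 0.14726j  product 0.08280 + 0.01560j
  m=+0: Y*=0.17094 + 0.00000j  Y=-0.12655 + 0.00000j  product -0.02163 + 0.00000j
  m=+1: Y*=-0.25692 - 0.08054j  Y=-0.27610 + 0.14726j  product 0.08280 - 0.01560j
  m=+2: Y*=-0.14861 - 0.10333j  Y=0.09472 - 0.14123j  product -0.02867 + 0.01120j
  m=+3: Y*=0.16341 + 0.21080j  Y=0.02774 - 0.27418j  product 0.06233 - 0.03896j
  m=+4: Y*=0.07463 + 0.20094j  Y=0.11283 + 0.27513j  product -0.04686 + 0.04320j
  m=+5: Y*=-0.01338 - 0.25794j  Y=0.08634 + 0.07149j  product 0.01729 - 0.02323j
  m=+6: Y*=0.07125 - 0.27677j  Y=-0.41865 - 0.08558j  product -0.05351 + 0.10977j
  m=+7: Y*=-0.12204 + 0.19650j  Y=0.37324 - 0.11071j  product -0.02379 + 0.08685j
  m=+8: Y*=-0.36923 + 0.31817j  Y=-0.12431 + 0.12257j  product 0.00690 - 0.08481j
Accumulated sum 0.01131 - 0.00000j; after 4π/(2l+1) scaling, 0.00836 - 0.00000j ⇒ P_8 = 0.008360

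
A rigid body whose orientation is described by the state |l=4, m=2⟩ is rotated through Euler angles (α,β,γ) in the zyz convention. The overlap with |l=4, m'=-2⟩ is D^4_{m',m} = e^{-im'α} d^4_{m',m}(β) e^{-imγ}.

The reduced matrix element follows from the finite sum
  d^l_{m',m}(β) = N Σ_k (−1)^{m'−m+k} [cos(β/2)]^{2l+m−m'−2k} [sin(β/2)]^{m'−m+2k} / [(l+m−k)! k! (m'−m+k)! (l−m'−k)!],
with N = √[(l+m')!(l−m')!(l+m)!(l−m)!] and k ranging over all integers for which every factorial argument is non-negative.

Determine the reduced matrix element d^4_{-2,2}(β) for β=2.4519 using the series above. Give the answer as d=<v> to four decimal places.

d^4_{-2,2}(β=2.4519) via the finite sum:
c=cos(2.451900/2)=0.338052, s=sin(2.451900/2)=0.941127; N=√[2·720·720·2]=1440.000000
Admissible k: 4..6 (factorial args all ≥0)
  k=4: (−1)^0·1440.0000/(96)·0.3381^4·0.9411^4 = +0.153681
  k=5: (−1)^1·1440.0000/(120)·0.3381^2·0.9411^6 = -0.952882
  k=6: (−1)^2·1440.0000/(1440)·0.3381^0·0.9411^8 = +0.615442
d^4_{-2,2}(2.4519) = +0.153681 -0.952882 +0.615442 = -0.183759

d=-0.1838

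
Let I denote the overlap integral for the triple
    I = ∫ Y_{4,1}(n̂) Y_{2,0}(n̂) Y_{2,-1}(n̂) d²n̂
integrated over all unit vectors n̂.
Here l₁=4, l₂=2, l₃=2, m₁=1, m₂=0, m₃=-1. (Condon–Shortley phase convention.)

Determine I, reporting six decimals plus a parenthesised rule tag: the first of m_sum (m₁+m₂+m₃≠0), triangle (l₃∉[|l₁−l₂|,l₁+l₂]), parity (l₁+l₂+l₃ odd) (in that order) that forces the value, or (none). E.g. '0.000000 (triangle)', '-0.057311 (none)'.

Rules hold: Σm=0, L=8 even, 2≤2≤6.
N = 9·5·5 = 225
Δ = 4!·4!·0!/9! = 1/630
Racah Σ t=2..2: t=2:+1/16 = 1/16
⇒ 3j(4 2 2; 0 0 0)² = 2/35, sgn +1
Racah Σ t=2..2: t=2:+1/24 = 1/24
⇒ 3j(4 2 2; 1 0 -1)² = 1/21, sgn -1
4πI² = N·(3j₀)²·(3jₘ)² = 30/49
I = -1·√(0.612245/4π) = -0.22072812
No selection rule forces the value: the integral is nonzero (none).

-0.220728 (none)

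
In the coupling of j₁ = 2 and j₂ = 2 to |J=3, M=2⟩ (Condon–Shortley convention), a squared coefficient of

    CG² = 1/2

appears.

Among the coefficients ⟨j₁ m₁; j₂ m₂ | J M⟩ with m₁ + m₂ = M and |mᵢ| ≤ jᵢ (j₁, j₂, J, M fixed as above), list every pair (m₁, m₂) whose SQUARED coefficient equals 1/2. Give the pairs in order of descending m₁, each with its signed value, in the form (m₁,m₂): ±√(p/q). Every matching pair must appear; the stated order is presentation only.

Admissible pairs with m₁+m₂ = M = 2: (0,2), (1,1), (2,0)
  (m₁,m₂)=(2,0): CG² = 1/2, CG = +√(1/2)   ← matches the target
  (m₁,m₂)=(1,1): CG² = 0/1, CG = 0
  (m₁,m₂)=(0,2): CG² = 1/2, CG = −√(1/2)   ← matches the target
Pairs with CG² = 1/2: (2,0): +√(1/2); (0,2): −√(1/2)

(2,0): +√(1/2); (0,2): −√(1/2)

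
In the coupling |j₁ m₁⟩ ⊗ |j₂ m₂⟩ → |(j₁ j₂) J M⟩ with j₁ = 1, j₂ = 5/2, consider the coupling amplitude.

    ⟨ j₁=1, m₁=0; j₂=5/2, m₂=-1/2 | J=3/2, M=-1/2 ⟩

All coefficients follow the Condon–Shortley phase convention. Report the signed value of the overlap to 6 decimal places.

−√(2/5) = -0.632456

j₁+j₂−J=2  J+j₁−j₂=0  J−j₁+j₂=3  j₁+j₂+J+1=6
(j₁±m₁, j₂±m₂, J±M) = (1,1,2,3,1,2)
P² = 8/5
sum k=1..1:
  [1] −1/2 = -1/2
S = -1/2
C² = P²·S² = 2/5 ; C = -0.632456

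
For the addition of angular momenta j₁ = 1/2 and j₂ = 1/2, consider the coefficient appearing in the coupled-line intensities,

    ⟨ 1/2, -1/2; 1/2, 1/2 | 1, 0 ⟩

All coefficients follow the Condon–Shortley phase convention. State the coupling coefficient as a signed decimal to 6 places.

triangle: 0!·1!·1!/3! = 1/6
(j±m)!: 0!·1!·1!·0!·1!·1! = 1
prefactor² = (2J+1)·Δ·N² = 1/2
  k=0: +1/(0!·0!·1!·1!·0!·0!) = 1
Σ = 1  ⇒  CG² = 1/2·1² = 1/2
CG = +√(1/2) = +0.707107

+√(1/2) ≈ +0.707107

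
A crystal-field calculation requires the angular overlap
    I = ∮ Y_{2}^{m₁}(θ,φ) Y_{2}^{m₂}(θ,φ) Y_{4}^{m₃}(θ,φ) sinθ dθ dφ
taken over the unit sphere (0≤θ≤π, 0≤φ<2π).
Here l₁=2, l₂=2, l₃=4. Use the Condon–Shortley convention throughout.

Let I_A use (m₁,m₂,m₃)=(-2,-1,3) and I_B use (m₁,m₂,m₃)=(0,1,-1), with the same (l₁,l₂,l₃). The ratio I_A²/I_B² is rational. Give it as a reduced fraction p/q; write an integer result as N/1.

7/6

l's match ⇒ only the (l;m) 3-j factors differ between A and B.
A: triangle coeff Δ(2,2,4) = 1/630; Σ_t [0,0]: t=0:+1/144 = 1/144; (3j)²=1/18 [(2 2 4; -2 -1 3)], sign=-1
B: triangle coeff Δ(2,2,4) = 1/630; Σ_t [0,0]: t=0:+1/24 = 1/24; (3j)²=1/21 [(2 2 4; 0 1 -1)], sign=-1
I_A²/I_B² = (1/18)/(1/21) = 7/6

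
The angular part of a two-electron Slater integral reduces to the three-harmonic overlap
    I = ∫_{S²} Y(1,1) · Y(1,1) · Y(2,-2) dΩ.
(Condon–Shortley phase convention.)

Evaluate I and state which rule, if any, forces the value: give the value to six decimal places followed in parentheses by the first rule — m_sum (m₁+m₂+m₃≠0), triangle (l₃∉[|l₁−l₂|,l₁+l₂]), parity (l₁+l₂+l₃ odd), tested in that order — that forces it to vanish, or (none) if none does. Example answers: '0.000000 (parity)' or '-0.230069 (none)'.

Checks pass: Σm=0; 4 even; l₃=2∈[0,2].
(2·1+1)(2·1+1)(2·2+1) = 45
Δ: 0! 2! 2! / 5! → 1/30
sum: t=0:+1/1 = 1/1
3j²(1 1 2; 0 0 0) = Δ·Π!·Σ² = 2/15  (sign +1)
sum: t=0:+1/4 = 1/4
3j²(1 1 2; 1 1 -2) = Δ·Π!·Σ² = 1/5  (sign +1)
combine: 4πI² = 45·2/15·1/5 = 6/5
take √, sign +1: I = 0.30901936
No selection rule forces the value: the integral is nonzero (none).

0.309019 (none)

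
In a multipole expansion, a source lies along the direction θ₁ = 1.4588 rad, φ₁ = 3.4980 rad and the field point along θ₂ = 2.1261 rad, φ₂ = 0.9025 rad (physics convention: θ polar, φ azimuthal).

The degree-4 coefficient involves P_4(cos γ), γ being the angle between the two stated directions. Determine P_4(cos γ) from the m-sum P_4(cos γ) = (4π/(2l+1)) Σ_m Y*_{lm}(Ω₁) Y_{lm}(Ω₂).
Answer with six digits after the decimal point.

Addition theorem: P_4(cos γ) = (4π/9) Σ_m Y*_{lm}(Ω₁) Y_{lm}(Ω₂), m = −4…4:
  m=-4: (0.06243 + 0.42701j) × (-0.20587 + 0.10416j) = -0.05733 - 0.08141j  (running Σ = -0.05733 - 0.08141j)
  m=-3: (-0.06600 - 0.12037j) × (0.36733 + 0.17029j) = -0.00375 - 0.05545j  (running Σ = -0.06108 - 0.13686j)
  m=-2: (-0.22806 - 0.19715j) × (-0.05301 - 0.22217j) = -0.03171 + 0.06112j  (running Σ = -0.09279 - 0.07574j)
  m=-1: (0.14342 + 0.05339j) × (0.13847 - 0.17539j) = 0.02922 - 0.01776j  (running Σ = -0.06356 - 0.09350j)
  m=0: (0.27829 + 0.00000j) × (-0.27869 + 0.00000j) = -0.07756 + 0.00000j  (running Σ = -0.14112 - 0.09350j)
  m=1: (-0.14342 + 0.05339j) × (-0.13847 - 0.17539j) = 0.02922 + 0.01776j  (running Σ = -0.11190 - 0.07574j)
  m=2: (-0.22806 + 0.19715j) × (-0.05301 + 0.22217j) = -0.03171 - 0.06112j  (running Σ = -0.14361 - 0.13686j)
  m=3: (0.06600 - 0.12037j) × (-0.36733 + 0.17029j) = -0.00375 + 0.05545j  (running Σ = -0.14736 - 0.08141j)
  m=4: (0.06243 - 0.42701j) × (-0.20587 - 0.10416j) = -0.05733 + 0.08141j  (running Σ = -0.20469 + 0.00000j)
Total Σ_m = -0.20469 + 0.00000j. Multiply by 1.396263: -0.28580 + 0.00000j. P_4(cos γ) = -0.285796

-0.285796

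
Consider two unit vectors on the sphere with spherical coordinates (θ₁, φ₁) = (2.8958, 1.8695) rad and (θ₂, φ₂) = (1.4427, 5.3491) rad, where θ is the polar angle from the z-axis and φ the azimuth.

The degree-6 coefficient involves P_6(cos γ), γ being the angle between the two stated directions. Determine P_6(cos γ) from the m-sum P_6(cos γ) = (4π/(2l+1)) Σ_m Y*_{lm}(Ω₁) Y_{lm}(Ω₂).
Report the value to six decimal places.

Expand P_6 via completeness: Σ_{m} conj(Y_{6,m}) at Ω₁ times Y_{6,m} at Ω₂ —
  m=-6: (+0.000022-0.000098i) × (+0.357925-0.288655i) = -0.000020-0.000041i  (running Σ = -0.000020-0.000041i)
  m=-5: (+0.001380-0.000107i) × (-0.008607-0.204982i) = -0.000034-0.000282i  (running Σ = -0.000054-0.000323i)
  m=-4: (+0.004293+0.010876i) × (+0.234620+0.158710i) = -0.000719+0.003233i  (running Σ = -0.000773+0.002910i)
  m=-3: (-0.052235+0.041783i) × (+0.215922-0.076218i) = -0.008094+0.013003i  (running Σ = -0.008867+0.015913i)
  m=-2: (-0.211630-0.143980i) × (-0.067125+0.219031i) = +0.045742-0.036689i  (running Σ = +0.036875-0.020776i)
  m=-1: (+0.171229-0.556088i) × (+0.140249+0.189669i) = +0.129487-0.045514i  (running Σ = +0.166362-0.066291i)
  m=0: (+0.465983-0.000000i) × (-0.214189+0.000000i) = -0.099808+0.000000i  (running Σ = +0.066554-0.066291i)
  m=1: (-0.171229-0.556088i) × (-0.140249+0.189669i) = +0.129487+0.045514i  (running Σ = +0.196041-0.020776i)
  m=2: (-0.211630+0.143980i) × (-0.067125-0.219031i) = +0.045742+0.036689i  (running Σ = +0.241783+0.015913i)
  m=3: (+0.052235+0.041783i) × (-0.215922-0.076218i) = -0.008094-0.013003i  (running Σ = +0.233689+0.002910i)
  m=4: (+0.004293-0.010876i) × (+0.234620-0.158710i) = -0.000719-0.003233i  (running Σ = +0.232970-0.000323i)
  m=5: (-0.001380-0.000107i) × (+0.008607-0.204982i) = -0.000034+0.000282i  (running Σ = +0.232936-0.000041i)
  m=6: (+0.000022+0.000098i) × (+0.357925+0.288655i) = -0.000020+0.000041i  (running Σ = +0.232916+0.000000i)
Total Σ_m = +0.232916+0.000000i. Multiply by 0.966644: +0.225147+0.000000i. P_6(cos γ) = 0.225147

0.225147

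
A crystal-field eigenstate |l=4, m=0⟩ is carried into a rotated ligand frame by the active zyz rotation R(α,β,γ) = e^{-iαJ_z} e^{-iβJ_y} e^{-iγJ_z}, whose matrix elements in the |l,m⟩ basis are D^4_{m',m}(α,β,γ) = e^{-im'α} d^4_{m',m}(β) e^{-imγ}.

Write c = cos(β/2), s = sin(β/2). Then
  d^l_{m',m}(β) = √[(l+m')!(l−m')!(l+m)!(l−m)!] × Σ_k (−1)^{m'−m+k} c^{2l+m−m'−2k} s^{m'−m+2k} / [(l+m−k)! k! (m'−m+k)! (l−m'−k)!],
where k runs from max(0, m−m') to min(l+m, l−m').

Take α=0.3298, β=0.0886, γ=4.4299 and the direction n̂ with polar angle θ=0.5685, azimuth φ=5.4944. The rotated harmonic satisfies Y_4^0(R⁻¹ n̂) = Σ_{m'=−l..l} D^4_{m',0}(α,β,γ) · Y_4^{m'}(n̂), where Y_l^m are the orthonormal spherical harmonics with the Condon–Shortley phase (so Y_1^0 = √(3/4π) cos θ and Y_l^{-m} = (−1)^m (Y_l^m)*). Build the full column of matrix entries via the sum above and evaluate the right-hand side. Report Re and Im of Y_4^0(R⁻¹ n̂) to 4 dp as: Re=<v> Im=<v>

Re=-0.0036 Im=0.0000

Need the full column D^4_{m',0} for m'=−4..4 at α=0.3298, β=0.0886, γ=4.4299.
cos(β/2)=0.999019, sin(β/2)=0.044286
d^4_{-4,0}: single k=4 term ⇒ +0.000032;  D = +0.000008+0.000031i
d^4_{-3,0}: k∈[3..4] ⇒ +0.001023 -0.000002 = +0.001021;  D = +0.000561+0.000853i
d^4_{-2,0}: k∈[2..4] ⇒ +0.018496 -0.000097 +0.000000 = +0.018400;  D = +0.014540+0.011275i
d^4_{-1,0}: k∈[1..4] ⇒ +0.196695 -0.002319 +0.000005 -0.000000 = +0.194380;  D = +0.183904+0.062951i
d^4_{0,0}: k∈[0..4] ⇒ +0.992178 -0.031195 +0.000138 -0.000000 +0.000000 = +0.961121;  D = +0.961121+0.000000i
d^4_{1,0}: k∈[0..3] ⇒ -0.196695 +0.002319 -0.000005 +0.000000 = -0.194380;  D = -0.183904+0.062951i
d^4_{2,0}: k∈[0..2] ⇒ +0.018496 -0.000097 +0.000000 = +0.018400;  D = +0.014540-0.011275i
d^4_{3,0}: k∈[0..1] ⇒ -0.001023 +0.000002 = -0.001021;  D = -0.000561+0.000853i
d^4_{4,0}: single k=0 term ⇒ +0.000032;  D = +0.000008-0.000031i
Y_4^{m'}(θ=0.5685,φ=5.4944) and Σ D·Y over m':
  (+0.0000+0.0000i)·(-0.0372-0.0005i)  (+0.0006+0.0009i)·(-0.1176+0.1152i)  (+0.0145+0.0113i)·(-0.0026+0.3850i)  (+0.1839+0.0630i)·(+0.2981+0.3002i)  (+0.9611+0.0000i)·(-0.0691+0.0000i)  (-0.1839+0.0630i)·(-0.2981+0.3002i)  (+0.0145-0.0113i)·(-0.0026-0.3850i)  (-0.0006+0.0009i)·(+0.1176+0.1152i)  (+0.0000-0.0000i)·(-0.0372+0.0005i)
Y_4^0(R⁻¹ n̂) = -0.003649+0.000000i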